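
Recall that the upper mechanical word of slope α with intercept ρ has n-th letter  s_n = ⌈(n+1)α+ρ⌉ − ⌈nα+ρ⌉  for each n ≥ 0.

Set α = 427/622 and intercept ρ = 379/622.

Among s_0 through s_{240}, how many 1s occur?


#1s = Σ_{n=0}^{240} s_n = Σ_{n=0}^{240} (⌈(n+1)α+ρ⌉ − ⌈nα+ρ⌉)
the sum telescopes: every ⌈nα+ρ⌉ with 0 < n < 241 appears once with + and once with −, leaving ⌈241α+ρ⌉ − ⌈0·α+ρ⌉
241α + ρ = (241·427 + 379) / 622 = 103286/622
ρ = 379/622
⌈103286/622⌉ = 167,  ⌈379/622⌉ = 1
#1s = 167 − 1 = 166

166


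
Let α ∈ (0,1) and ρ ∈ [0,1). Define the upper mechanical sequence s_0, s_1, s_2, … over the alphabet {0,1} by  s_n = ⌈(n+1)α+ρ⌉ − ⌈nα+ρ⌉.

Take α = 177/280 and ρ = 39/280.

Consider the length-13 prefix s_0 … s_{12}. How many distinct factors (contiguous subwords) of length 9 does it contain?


5

t_n = ⌈(n·177+39)/280⌉ for n = 0 … 13:
  n=0…9: ⌈39/280⌉=1 ⌈216/280⌉=1 ⌈393/280⌉=2 ⌈570/280⌉=3 ⌈747/280⌉=3 ⌈924/280⌉=4 ⌈1101/280⌉=4 ⌈1278/280⌉=5 ⌈1455/280⌉=6 ⌈1632/280⌉=6
  n=10…13: ⌈1809/280⌉=7 ⌈1986/280⌉=8 ⌈2163/280⌉=8 ⌈2340/280⌉=9
s_n = t_(n+1) − t_n for n = 0 … 12 gives
prefix = 0110101101101
slide a length-9 window over [0..8] … [4..12] (5 windows); first occurrence of each distinct factor:
  [  0..  8] 011010110
  [  1..  9] 110101101
  [  2.. 10] 101011011
  [  3.. 11] 010110110
  [  4.. 12] 101101101
distinct factors: {010110110, 011010110, 101011011, 101101101, 110101101}
count = 5  (Sturmian bound for length 9 is 10)


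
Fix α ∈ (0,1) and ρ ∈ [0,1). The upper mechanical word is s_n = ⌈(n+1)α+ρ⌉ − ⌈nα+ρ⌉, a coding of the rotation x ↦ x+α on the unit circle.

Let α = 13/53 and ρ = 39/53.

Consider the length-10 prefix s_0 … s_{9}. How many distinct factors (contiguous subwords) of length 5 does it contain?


4

t_n = ⌈(n·13+39)/53⌉ for n = 0 … 10:
  n=0…9: ⌈39/53⌉=1 ⌈52/53⌉=1 ⌈65/53⌉=2 ⌈78/53⌉=2 ⌈91/53⌉=2 ⌈104/53⌉=2 ⌈117/53⌉=3 ⌈130/53⌉=3 ⌈143/53⌉=3 ⌈156/53⌉=3
  n=10: ⌈169/53⌉=4
s_n = t_(n+1) − t_n for n = 0 … 9 gives
prefix = 0100010001
slide a length-5 window over [0..4] … [5..9] (6 windows); first occurrence of each distinct factor:
  [  0..  4] 01000
  [  1..  5] 10001
  [  2..  6] 00010
  [  3..  7] 00100
  (the other 2 windows repeat one of these)
distinct factors: {00010, 00100, 01000, 10001}
count = 4  (Sturmian bound for length 5 is 6)


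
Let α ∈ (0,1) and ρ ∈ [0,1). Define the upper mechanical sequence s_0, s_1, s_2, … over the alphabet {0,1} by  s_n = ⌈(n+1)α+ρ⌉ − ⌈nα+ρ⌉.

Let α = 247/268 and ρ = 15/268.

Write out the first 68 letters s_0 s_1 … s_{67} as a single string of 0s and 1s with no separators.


n=0: ⌈(1·247+15)/268⌉ − ⌈(0·247+15)/268⌉ = ⌈262/268⌉ − ⌈15/268⌉ = 1 − 1 = 0
n=1: ⌈(2·247+15)/268⌉ − ⌈(1·247+15)/268⌉ = ⌈509/268⌉ − ⌈262/268⌉ = 2 − 1 = 1
n=2: ⌈(3·247+15)/268⌉ − ⌈(2·247+15)/268⌉ = ⌈756/268⌉ − ⌈509/268⌉ = 3 − 2 = 1
n=3: ⌈(4·247+15)/268⌉ − ⌈(3·247+15)/268⌉ = ⌈1003/268⌉ − ⌈756/268⌉ = 4 − 3 = 1
n=4: ⌈(5·247+15)/268⌉ − ⌈(4·247+15)/268⌉ = ⌈1250/268⌉ − ⌈1003/268⌉ = 5 − 4 = 1
n=5: ⌈(6·247+15)/268⌉ − ⌈(5·247+15)/268⌉ = ⌈1497/268⌉ − ⌈1250/268⌉ = 6 − 5 = 1
n=6: ⌈(7·247+15)/268⌉ − ⌈(6·247+15)/268⌉ = ⌈1744/268⌉ − ⌈1497/268⌉ = 7 − 6 = 1
n=7: ⌈(8·247+15)/268⌉ − ⌈(7·247+15)/268⌉ = ⌈1991/268⌉ − ⌈1744/268⌉ = 8 − 7 = 1
n=8: ⌈(9·247+15)/268⌉ − ⌈(8·247+15)/268⌉ = ⌈2238/268⌉ − ⌈1991/268⌉ = 9 − 8 = 1
n=9: ⌈(10·247+15)/268⌉ − ⌈(9·247+15)/268⌉ = ⌈2485/268⌉ − ⌈2238/268⌉ = 10 − 9 = 1
n=10: ⌈(11·247+15)/268⌉ − ⌈(10·247+15)/268⌉ = ⌈2732/268⌉ − ⌈2485/268⌉ = 11 − 10 = 1
n=11: ⌈(12·247+15)/268⌉ − ⌈(11·247+15)/268⌉ = ⌈2979/268⌉ − ⌈2732/268⌉ = 12 − 11 = 1
n=12: ⌈(13·247+15)/268⌉ − ⌈(12·247+15)/268⌉ = ⌈3226/268⌉ − ⌈2979/268⌉ = 13 − 12 = 1
n=13: ⌈(14·247+15)/268⌉ − ⌈(13·247+15)/268⌉ = ⌈3473/268⌉ − ⌈3226/268⌉ = 13 − 13 = 0
n=14: ⌈(15·247+15)/268⌉ − ⌈(14·247+15)/268⌉ = ⌈3720/268⌉ − ⌈3473/268⌉ = 14 − 13 = 1
n=15: ⌈(16·247+15)/268⌉ − ⌈(15·247+15)/268⌉ = ⌈3967/268⌉ − ⌈3720/268⌉ = 15 − 14 = 1
n=16: ⌈(17·247+15)/268⌉ − ⌈(16·247+15)/268⌉ = ⌈4214/268⌉ − ⌈3967/268⌉ = 16 − 15 = 1
n=17: ⌈(18·247+15)/268⌉ − ⌈(17·247+15)/268⌉ = ⌈4461/268⌉ − ⌈4214/268⌉ = 17 − 16 = 1
n=18: ⌈(19·247+15)/268⌉ − ⌈(18·247+15)/268⌉ = ⌈4708/268⌉ − ⌈4461/268⌉ = 18 − 17 = 1
n=19: ⌈(20·247+15)/268⌉ − ⌈(19·247+15)/268⌉ = ⌈4955/268⌉ − ⌈4708/268⌉ = 19 − 18 = 1
n=20: ⌈(21·247+15)/268⌉ − ⌈(20·247+15)/268⌉ = ⌈5202/268⌉ − ⌈4955/268⌉ = 20 − 19 = 1
n=21: ⌈(22·247+15)/268⌉ − ⌈(21·247+15)/268⌉ = ⌈5449/268⌉ − ⌈5202/268⌉ = 21 − 20 = 1
n=22: ⌈(23·247+15)/268⌉ − ⌈(22·247+15)/268⌉ = ⌈5696/268⌉ − ⌈5449/268⌉ = 22 − 21 = 1
n=23: ⌈(24·247+15)/268⌉ − ⌈(23·247+15)/268⌉ = ⌈5943/268⌉ − ⌈5696/268⌉ = 23 − 22 = 1
n=24: ⌈(25·247+15)/268⌉ − ⌈(24·247+15)/268⌉ = ⌈6190/268⌉ − ⌈5943/268⌉ = 24 − 23 = 1
n=25: ⌈(26·247+15)/268⌉ − ⌈(25·247+15)/268⌉ = ⌈6437/268⌉ − ⌈6190/268⌉ = 25 − 24 = 1
n=26: ⌈(27·247+15)/268⌉ − ⌈(26·247+15)/268⌉ = ⌈6684/268⌉ − ⌈6437/268⌉ = 25 − 25 = 0
n=27: ⌈(28·247+15)/268⌉ − ⌈(27·247+15)/268⌉ = ⌈6931/268⌉ − ⌈6684/268⌉ = 26 − 25 = 1
n=28: ⌈(29·247+15)/268⌉ − ⌈(28·247+15)/268⌉ = ⌈7178/268⌉ − ⌈6931/268⌉ = 27 − 26 = 1
n=29: ⌈(30·247+15)/268⌉ − ⌈(29·247+15)/268⌉ = ⌈7425/268⌉ − ⌈7178/268⌉ = 28 − 27 = 1
n=30: ⌈(31·247+15)/268⌉ − ⌈(30·247+15)/268⌉ = ⌈7672/268⌉ − ⌈7425/268⌉ = 29 − 28 = 1
n=31: ⌈(32·247+15)/268⌉ − ⌈(31·247+15)/268⌉ = ⌈7919/268⌉ − ⌈7672/268⌉ = 30 − 29 = 1
n=32: ⌈(33·247+15)/268⌉ − ⌈(32·247+15)/268⌉ = ⌈8166/268⌉ − ⌈7919/268⌉ = 31 − 30 = 1
n=33: ⌈(34·247+15)/268⌉ − ⌈(33·247+15)/268⌉ = ⌈8413/268⌉ − ⌈8166/268⌉ = 32 − 31 = 1
n=34: ⌈(35·247+15)/268⌉ − ⌈(34·247+15)/268⌉ = ⌈8660/268⌉ − ⌈8413/268⌉ = 33 − 32 = 1
n=35: ⌈(36·247+15)/268⌉ − ⌈(35·247+15)/268⌉ = ⌈8907/268⌉ − ⌈8660/268⌉ = 34 − 33 = 1
n=36: ⌈(37·247+15)/268⌉ − ⌈(36·247+15)/268⌉ = ⌈9154/268⌉ − ⌈8907/268⌉ = 35 − 34 = 1
n=37: ⌈(38·247+15)/268⌉ − ⌈(37·247+15)/268⌉ = ⌈9401/268⌉ − ⌈9154/268⌉ = 36 − 35 = 1
n=38: ⌈(39·247+15)/268⌉ − ⌈(38·247+15)/268⌉ = ⌈9648/268⌉ − ⌈9401/268⌉ = 36 − 36 = 0
n=39: ⌈(40·247+15)/268⌉ − ⌈(39·247+15)/268⌉ = ⌈9895/268⌉ − ⌈9648/268⌉ = 37 − 36 = 1
n=40: ⌈(41·247+15)/268⌉ − ⌈(40·247+15)/268⌉ = ⌈10142/268⌉ − ⌈9895/268⌉ = 38 − 37 = 1
n=41: ⌈(42·247+15)/268⌉ − ⌈(41·247+15)/268⌉ = ⌈10389/268⌉ − ⌈10142/268⌉ = 39 − 38 = 1
n=42: ⌈(43·247+15)/268⌉ − ⌈(42·247+15)/268⌉ = ⌈10636/268⌉ − ⌈10389/268⌉ = 40 − 39 = 1
n=43: ⌈(44·247+15)/268⌉ − ⌈(43·247+15)/268⌉ = ⌈10883/268⌉ − ⌈10636/268⌉ = 41 − 40 = 1
n=44: ⌈(45·247+15)/268⌉ − ⌈(44·247+15)/268⌉ = ⌈11130/268⌉ − ⌈10883/268⌉ = 42 − 41 = 1
n=45: ⌈(46·247+15)/268⌉ − ⌈(45·247+15)/268⌉ = ⌈11377/268⌉ − ⌈11130/268⌉ = 43 − 42 = 1
n=46: ⌈(47·247+15)/268⌉ − ⌈(46·247+15)/268⌉ = ⌈11624/268⌉ − ⌈11377/268⌉ = 44 − 43 = 1
n=47: ⌈(48·247+15)/268⌉ − ⌈(47·247+15)/268⌉ = ⌈11871/268⌉ − ⌈11624/268⌉ = 45 − 44 = 1
n=48: ⌈(49·247+15)/268⌉ − ⌈(48·247+15)/268⌉ = ⌈12118/268⌉ − ⌈11871/268⌉ = 46 − 45 = 1
n=49: ⌈(50·247+15)/268⌉ − ⌈(49·247+15)/268⌉ = ⌈12365/268⌉ − ⌈12118/268⌉ = 47 − 46 = 1
n=50: ⌈(51·247+15)/268⌉ − ⌈(50·247+15)/268⌉ = ⌈12612/268⌉ − ⌈12365/268⌉ = 48 − 47 = 1
n=51: ⌈(52·247+15)/268⌉ − ⌈(51·247+15)/268⌉ = ⌈12859/268⌉ − ⌈12612/268⌉ = 48 − 48 = 0
n=52: ⌈(53·247+15)/268⌉ − ⌈(52·247+15)/268⌉ = ⌈13106/268⌉ − ⌈12859/268⌉ = 49 − 48 = 1
n=53: ⌈(54·247+15)/268⌉ − ⌈(53·247+15)/268⌉ = ⌈13353/268⌉ − ⌈13106/268⌉ = 50 − 49 = 1
n=54: ⌈(55·247+15)/268⌉ − ⌈(54·247+15)/268⌉ = ⌈13600/268⌉ − ⌈13353/268⌉ = 51 − 50 = 1
n=55: ⌈(56·247+15)/268⌉ − ⌈(55·247+15)/268⌉ = ⌈13847/268⌉ − ⌈13600/268⌉ = 52 − 51 = 1
n=56: ⌈(57·247+15)/268⌉ − ⌈(56·247+15)/268⌉ = ⌈14094/268⌉ − ⌈13847/268⌉ = 53 − 52 = 1
n=57: ⌈(58·247+15)/268⌉ − ⌈(57·247+15)/268⌉ = ⌈14341/268⌉ − ⌈14094/268⌉ = 54 − 53 = 1
n=58: ⌈(59·247+15)/268⌉ − ⌈(58·247+15)/268⌉ = ⌈14588/268⌉ − ⌈14341/268⌉ = 55 − 54 = 1
n=59: ⌈(60·247+15)/268⌉ − ⌈(59·247+15)/268⌉ = ⌈14835/268⌉ − ⌈14588/268⌉ = 56 − 55 = 1
n=60: ⌈(61·247+15)/268⌉ − ⌈(60·247+15)/268⌉ = ⌈15082/268⌉ − ⌈14835/268⌉ = 57 − 56 = 1
n=61: ⌈(62·247+15)/268⌉ − ⌈(61·247+15)/268⌉ = ⌈15329/268⌉ − ⌈15082/268⌉ = 58 − 57 = 1
n=62: ⌈(63·247+15)/268⌉ − ⌈(62·247+15)/268⌉ = ⌈15576/268⌉ − ⌈15329/268⌉ = 59 − 58 = 1
n=63: ⌈(64·247+15)/268⌉ − ⌈(63·247+15)/268⌉ = ⌈15823/268⌉ − ⌈15576/268⌉ = 60 − 59 = 1
n=64: ⌈(65·247+15)/268⌉ − ⌈(64·247+15)/268⌉ = ⌈16070/268⌉ − ⌈15823/268⌉ = 60 − 60 = 0
n=65: ⌈(66·247+15)/268⌉ − ⌈(65·247+15)/268⌉ = ⌈16317/268⌉ − ⌈16070/268⌉ = 61 − 60 = 1
n=66: ⌈(67·247+15)/268⌉ − ⌈(66·247+15)/268⌉ = ⌈16564/268⌉ − ⌈16317/268⌉ = 62 − 61 = 1
n=67: ⌈(68·247+15)/268⌉ − ⌈(67·247+15)/268⌉ = ⌈16811/268⌉ − ⌈16564/268⌉ = 63 − 62 = 1

01111111111110111111111111011111111111011111111111101111111111110111


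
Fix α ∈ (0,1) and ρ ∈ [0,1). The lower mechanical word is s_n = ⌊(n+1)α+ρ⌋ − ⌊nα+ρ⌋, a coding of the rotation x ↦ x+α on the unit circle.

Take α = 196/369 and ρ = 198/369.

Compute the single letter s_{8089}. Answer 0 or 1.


(n+1)α + ρ = (8090·196 + 198) / 369 = 1585838/369
nα + ρ     = (8089·196 + 198) / 369 = 1585642/369
⌊1585838/369⌋ = 4297,  ⌊1585642/369⌋ = 4297
s_{8089} = 4297 − 4297 = 0

0


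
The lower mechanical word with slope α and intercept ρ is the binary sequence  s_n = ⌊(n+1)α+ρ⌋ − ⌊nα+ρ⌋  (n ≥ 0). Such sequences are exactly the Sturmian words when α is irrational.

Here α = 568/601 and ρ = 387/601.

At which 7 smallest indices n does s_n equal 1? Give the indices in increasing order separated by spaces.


0 1 2 3 4 5 6

n=0: ⌊955/601⌋−⌊387/601⌋ = 1−0 = 1  ← one
n=1: ⌊1523/601⌋−⌊955/601⌋ = 2−1 = 1  ← one
n=2: ⌊2091/601⌋−⌊1523/601⌋ = 3−2 = 1  ← one
n=3: ⌊2659/601⌋−⌊2091/601⌋ = 4−3 = 1  ← one
n=4: ⌊3227/601⌋−⌊2659/601⌋ = 5−4 = 1  ← one
n=5: ⌊3795/601⌋−⌊3227/601⌋ = 6−5 = 1  ← one
n=6: ⌊4363/601⌋−⌊3795/601⌋ = 7−6 = 1  ← one
positions of the first 7 ones: 0 1 2 3 4 5 6


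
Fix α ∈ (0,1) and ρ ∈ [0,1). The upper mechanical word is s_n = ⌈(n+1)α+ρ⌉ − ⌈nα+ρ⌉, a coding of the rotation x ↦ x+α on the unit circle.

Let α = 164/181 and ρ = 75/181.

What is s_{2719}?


0

(n+1)α + ρ = (2720·164 + 75) / 181 = 446155/181
nα + ρ     = (2719·164 + 75) / 181 = 445991/181
⌈446155/181⌉ = 2465,  ⌈445991/181⌉ = 2465
s_{2719} = 2465 − 2465 = 0


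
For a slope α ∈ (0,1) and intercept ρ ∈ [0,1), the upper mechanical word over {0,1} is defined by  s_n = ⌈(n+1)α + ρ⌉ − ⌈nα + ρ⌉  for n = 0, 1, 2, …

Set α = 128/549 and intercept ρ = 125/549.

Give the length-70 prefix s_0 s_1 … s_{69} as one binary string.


n=0: ⌈(1·128+125)/549⌉ − ⌈(0·128+125)/549⌉ = ⌈253/549⌉ − ⌈125/549⌉ = 1 − 1 = 0
n=1: ⌈(2·128+125)/549⌉ − ⌈(1·128+125)/549⌉ = ⌈381/549⌉ − ⌈253/549⌉ = 1 − 1 = 0
n=2: ⌈(3·128+125)/549⌉ − ⌈(2·128+125)/549⌉ = ⌈509/549⌉ − ⌈381/549⌉ = 1 − 1 = 0
n=3: ⌈(4·128+125)/549⌉ − ⌈(3·128+125)/549⌉ = ⌈637/549⌉ − ⌈509/549⌉ = 2 − 1 = 1
n=4: ⌈(5·128+125)/549⌉ − ⌈(4·128+125)/549⌉ = ⌈765/549⌉ − ⌈637/549⌉ = 2 − 2 = 0
n=5: ⌈(6·128+125)/549⌉ − ⌈(5·128+125)/549⌉ = ⌈893/549⌉ − ⌈765/549⌉ = 2 − 2 = 0
n=6: ⌈(7·128+125)/549⌉ − ⌈(6·128+125)/549⌉ = ⌈1021/549⌉ − ⌈893/549⌉ = 2 − 2 = 0
n=7: ⌈(8·128+125)/549⌉ − ⌈(7·128+125)/549⌉ = ⌈1149/549⌉ − ⌈1021/549⌉ = 3 − 2 = 1
n=8: ⌈(9·128+125)/549⌉ − ⌈(8·128+125)/549⌉ = ⌈1277/549⌉ − ⌈1149/549⌉ = 3 − 3 = 0
n=9: ⌈(10·128+125)/549⌉ − ⌈(9·128+125)/549⌉ = ⌈1405/549⌉ − ⌈1277/549⌉ = 3 − 3 = 0
n=10: ⌈(11·128+125)/549⌉ − ⌈(10·128+125)/549⌉ = ⌈1533/549⌉ − ⌈1405/549⌉ = 3 − 3 = 0
n=11: ⌈(12·128+125)/549⌉ − ⌈(11·128+125)/549⌉ = ⌈1661/549⌉ − ⌈1533/549⌉ = 4 − 3 = 1
n=12: ⌈(13·128+125)/549⌉ − ⌈(12·128+125)/549⌉ = ⌈1789/549⌉ − ⌈1661/549⌉ = 4 − 4 = 0
n=13: ⌈(14·128+125)/549⌉ − ⌈(13·128+125)/549⌉ = ⌈1917/549⌉ − ⌈1789/549⌉ = 4 − 4 = 0
n=14: ⌈(15·128+125)/549⌉ − ⌈(14·128+125)/549⌉ = ⌈2045/549⌉ − ⌈1917/549⌉ = 4 − 4 = 0
n=15: ⌈(16·128+125)/549⌉ − ⌈(15·128+125)/549⌉ = ⌈2173/549⌉ − ⌈2045/549⌉ = 4 − 4 = 0
n=16: ⌈(17·128+125)/549⌉ − ⌈(16·128+125)/549⌉ = ⌈2301/549⌉ − ⌈2173/549⌉ = 5 − 4 = 1
n=17: ⌈(18·128+125)/549⌉ − ⌈(17·128+125)/549⌉ = ⌈2429/549⌉ − ⌈2301/549⌉ = 5 − 5 = 0
n=18: ⌈(19·128+125)/549⌉ − ⌈(18·128+125)/549⌉ = ⌈2557/549⌉ − ⌈2429/549⌉ = 5 − 5 = 0
n=19: ⌈(20·128+125)/549⌉ − ⌈(19·128+125)/549⌉ = ⌈2685/549⌉ − ⌈2557/549⌉ = 5 − 5 = 0
n=20: ⌈(21·128+125)/549⌉ − ⌈(20·128+125)/549⌉ = ⌈2813/549⌉ − ⌈2685/549⌉ = 6 − 5 = 1
n=21: ⌈(22·128+125)/549⌉ − ⌈(21·128+125)/549⌉ = ⌈2941/549⌉ − ⌈2813/549⌉ = 6 − 6 = 0
n=22: ⌈(23·128+125)/549⌉ − ⌈(22·128+125)/549⌉ = ⌈3069/549⌉ − ⌈2941/549⌉ = 6 − 6 = 0
n=23: ⌈(24·128+125)/549⌉ − ⌈(23·128+125)/549⌉ = ⌈3197/549⌉ − ⌈3069/549⌉ = 6 − 6 = 0
n=24: ⌈(25·128+125)/549⌉ − ⌈(24·128+125)/549⌉ = ⌈3325/549⌉ − ⌈3197/549⌉ = 7 − 6 = 1
n=25: ⌈(26·128+125)/549⌉ − ⌈(25·128+125)/549⌉ = ⌈3453/549⌉ − ⌈3325/549⌉ = 7 − 7 = 0
n=26: ⌈(27·128+125)/549⌉ − ⌈(26·128+125)/549⌉ = ⌈3581/549⌉ − ⌈3453/549⌉ = 7 − 7 = 0
n=27: ⌈(28·128+125)/549⌉ − ⌈(27·128+125)/549⌉ = ⌈3709/549⌉ − ⌈3581/549⌉ = 7 − 7 = 0
n=28: ⌈(29·128+125)/549⌉ − ⌈(28·128+125)/549⌉ = ⌈3837/549⌉ − ⌈3709/549⌉ = 7 − 7 = 0
n=29: ⌈(30·128+125)/549⌉ − ⌈(29·128+125)/549⌉ = ⌈3965/549⌉ − ⌈3837/549⌉ = 8 − 7 = 1
n=30: ⌈(31·128+125)/549⌉ − ⌈(30·128+125)/549⌉ = ⌈4093/549⌉ − ⌈3965/549⌉ = 8 − 8 = 0
n=31: ⌈(32·128+125)/549⌉ − ⌈(31·128+125)/549⌉ = ⌈4221/549⌉ − ⌈4093/549⌉ = 8 − 8 = 0
n=32: ⌈(33·128+125)/549⌉ − ⌈(32·128+125)/549⌉ = ⌈4349/549⌉ − ⌈4221/549⌉ = 8 − 8 = 0
n=33: ⌈(34·128+125)/549⌉ − ⌈(33·128+125)/549⌉ = ⌈4477/549⌉ − ⌈4349/549⌉ = 9 − 8 = 1
n=34: ⌈(35·128+125)/549⌉ − ⌈(34·128+125)/549⌉ = ⌈4605/549⌉ − ⌈4477/549⌉ = 9 − 9 = 0
n=35: ⌈(36·128+125)/549⌉ − ⌈(35·128+125)/549⌉ = ⌈4733/549⌉ − ⌈4605/549⌉ = 9 − 9 = 0
n=36: ⌈(37·128+125)/549⌉ − ⌈(36·128+125)/549⌉ = ⌈4861/549⌉ − ⌈4733/549⌉ = 9 − 9 = 0
n=37: ⌈(38·128+125)/549⌉ − ⌈(37·128+125)/549⌉ = ⌈4989/549⌉ − ⌈4861/549⌉ = 10 − 9 = 1
n=38: ⌈(39·128+125)/549⌉ − ⌈(38·128+125)/549⌉ = ⌈5117/549⌉ − ⌈4989/549⌉ = 10 − 10 = 0
n=39: ⌈(40·128+125)/549⌉ − ⌈(39·128+125)/549⌉ = ⌈5245/549⌉ − ⌈5117/549⌉ = 10 − 10 = 0
n=40: ⌈(41·128+125)/549⌉ − ⌈(40·128+125)/549⌉ = ⌈5373/549⌉ − ⌈5245/549⌉ = 10 − 10 = 0
n=41: ⌈(42·128+125)/549⌉ − ⌈(41·128+125)/549⌉ = ⌈5501/549⌉ − ⌈5373/549⌉ = 11 − 10 = 1
n=42: ⌈(43·128+125)/549⌉ − ⌈(42·128+125)/549⌉ = ⌈5629/549⌉ − ⌈5501/549⌉ = 11 − 11 = 0
n=43: ⌈(44·128+125)/549⌉ − ⌈(43·128+125)/549⌉ = ⌈5757/549⌉ − ⌈5629/549⌉ = 11 − 11 = 0
n=44: ⌈(45·128+125)/549⌉ − ⌈(44·128+125)/549⌉ = ⌈5885/549⌉ − ⌈5757/549⌉ = 11 − 11 = 0
n=45: ⌈(46·128+125)/549⌉ − ⌈(45·128+125)/549⌉ = ⌈6013/549⌉ − ⌈5885/549⌉ = 11 − 11 = 0
n=46: ⌈(47·128+125)/549⌉ − ⌈(46·128+125)/549⌉ = ⌈6141/549⌉ − ⌈6013/549⌉ = 12 − 11 = 1
n=47: ⌈(48·128+125)/549⌉ − ⌈(47·128+125)/549⌉ = ⌈6269/549⌉ − ⌈6141/549⌉ = 12 − 12 = 0
n=48: ⌈(49·128+125)/549⌉ − ⌈(48·128+125)/549⌉ = ⌈6397/549⌉ − ⌈6269/549⌉ = 12 − 12 = 0
n=49: ⌈(50·128+125)/549⌉ − ⌈(49·128+125)/549⌉ = ⌈6525/549⌉ − ⌈6397/549⌉ = 12 − 12 = 0
n=50: ⌈(51·128+125)/549⌉ − ⌈(50·128+125)/549⌉ = ⌈6653/549⌉ − ⌈6525/549⌉ = 13 − 12 = 1
n=51: ⌈(52·128+125)/549⌉ − ⌈(51·128+125)/549⌉ = ⌈6781/549⌉ − ⌈6653/549⌉ = 13 − 13 = 0
n=52: ⌈(53·128+125)/549⌉ − ⌈(52·128+125)/549⌉ = ⌈6909/549⌉ − ⌈6781/549⌉ = 13 − 13 = 0
n=53: ⌈(54·128+125)/549⌉ − ⌈(53·128+125)/549⌉ = ⌈7037/549⌉ − ⌈6909/549⌉ = 13 − 13 = 0
n=54: ⌈(55·128+125)/549⌉ − ⌈(54·128+125)/549⌉ = ⌈7165/549⌉ − ⌈7037/549⌉ = 14 − 13 = 1
n=55: ⌈(56·128+125)/549⌉ − ⌈(55·128+125)/549⌉ = ⌈7293/549⌉ − ⌈7165/549⌉ = 14 − 14 = 0
n=56: ⌈(57·128+125)/549⌉ − ⌈(56·128+125)/549⌉ = ⌈7421/549⌉ − ⌈7293/549⌉ = 14 − 14 = 0
n=57: ⌈(58·128+125)/549⌉ − ⌈(57·128+125)/549⌉ = ⌈7549/549⌉ − ⌈7421/549⌉ = 14 − 14 = 0
n=58: ⌈(59·128+125)/549⌉ − ⌈(58·128+125)/549⌉ = ⌈7677/549⌉ − ⌈7549/549⌉ = 14 − 14 = 0
n=59: ⌈(60·128+125)/549⌉ − ⌈(59·128+125)/549⌉ = ⌈7805/549⌉ − ⌈7677/549⌉ = 15 − 14 = 1
n=60: ⌈(61·128+125)/549⌉ − ⌈(60·128+125)/549⌉ = ⌈7933/549⌉ − ⌈7805/549⌉ = 15 − 15 = 0
n=61: ⌈(62·128+125)/549⌉ − ⌈(61·128+125)/549⌉ = ⌈8061/549⌉ − ⌈7933/549⌉ = 15 − 15 = 0
n=62: ⌈(63·128+125)/549⌉ − ⌈(62·128+125)/549⌉ = ⌈8189/549⌉ − ⌈8061/549⌉ = 15 − 15 = 0
n=63: ⌈(64·128+125)/549⌉ − ⌈(63·128+125)/549⌉ = ⌈8317/549⌉ − ⌈8189/549⌉ = 16 − 15 = 1
n=64: ⌈(65·128+125)/549⌉ − ⌈(64·128+125)/549⌉ = ⌈8445/549⌉ − ⌈8317/549⌉ = 16 − 16 = 0
n=65: ⌈(66·128+125)/549⌉ − ⌈(65·128+125)/549⌉ = ⌈8573/549⌉ − ⌈8445/549⌉ = 16 − 16 = 0
n=66: ⌈(67·128+125)/549⌉ − ⌈(66·128+125)/549⌉ = ⌈8701/549⌉ − ⌈8573/549⌉ = 16 − 16 = 0
n=67: ⌈(68·128+125)/549⌉ − ⌈(67·128+125)/549⌉ = ⌈8829/549⌉ − ⌈8701/549⌉ = 17 − 16 = 1
n=68: ⌈(69·128+125)/549⌉ − ⌈(68·128+125)/549⌉ = ⌈8957/549⌉ − ⌈8829/549⌉ = 17 − 17 = 0
n=69: ⌈(70·128+125)/549⌉ − ⌈(69·128+125)/549⌉ = ⌈9085/549⌉ − ⌈8957/549⌉ = 17 − 17 = 0

0001000100010000100010001000010001000100010000100010001000010001000100


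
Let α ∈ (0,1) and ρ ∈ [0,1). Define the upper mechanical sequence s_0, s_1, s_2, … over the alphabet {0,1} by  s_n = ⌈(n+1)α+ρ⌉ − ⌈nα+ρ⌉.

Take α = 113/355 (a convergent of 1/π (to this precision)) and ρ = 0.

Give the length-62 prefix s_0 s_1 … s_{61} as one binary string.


10010010010010010010010001001001001001001001000100100100100100

n=0: ⌈(1·113)/355⌉ − ⌈(0·113)/355⌉ = ⌈113/355⌉ − ⌈0/355⌉ = 1 − 0 = 1
n=1: ⌈(2·113)/355⌉ − ⌈(1·113)/355⌉ = ⌈226/355⌉ − ⌈113/355⌉ = 1 − 1 = 0
n=2: ⌈(3·113)/355⌉ − ⌈(2·113)/355⌉ = ⌈339/355⌉ − ⌈226/355⌉ = 1 − 1 = 0
n=3: ⌈(4·113)/355⌉ − ⌈(3·113)/355⌉ = ⌈452/355⌉ − ⌈339/355⌉ = 2 − 1 = 1
n=4: ⌈(5·113)/355⌉ − ⌈(4·113)/355⌉ = ⌈565/355⌉ − ⌈452/355⌉ = 2 − 2 = 0
n=5: ⌈(6·113)/355⌉ − ⌈(5·113)/355⌉ = ⌈678/355⌉ − ⌈565/355⌉ = 2 − 2 = 0
n=6: ⌈(7·113)/355⌉ − ⌈(6·113)/355⌉ = ⌈791/355⌉ − ⌈678/355⌉ = 3 − 2 = 1
n=7: ⌈(8·113)/355⌉ − ⌈(7·113)/355⌉ = ⌈904/355⌉ − ⌈791/355⌉ = 3 − 3 = 0
n=8: ⌈(9·113)/355⌉ − ⌈(8·113)/355⌉ = ⌈1017/355⌉ − ⌈904/355⌉ = 3 − 3 = 0
n=9: ⌈(10·113)/355⌉ − ⌈(9·113)/355⌉ = ⌈1130/355⌉ − ⌈1017/355⌉ = 4 − 3 = 1
n=10: ⌈(11·113)/355⌉ − ⌈(10·113)/355⌉ = ⌈1243/355⌉ − ⌈1130/355⌉ = 4 − 4 = 0
n=11: ⌈(12·113)/355⌉ − ⌈(11·113)/355⌉ = ⌈1356/355⌉ − ⌈1243/355⌉ = 4 − 4 = 0
n=12: ⌈(13·113)/355⌉ − ⌈(12·113)/355⌉ = ⌈1469/355⌉ − ⌈1356/355⌉ = 5 − 4 = 1
n=13: ⌈(14·113)/355⌉ − ⌈(13·113)/355⌉ = ⌈1582/355⌉ − ⌈1469/355⌉ = 5 − 5 = 0
n=14: ⌈(15·113)/355⌉ − ⌈(14·113)/355⌉ = ⌈1695/355⌉ − ⌈1582/355⌉ = 5 − 5 = 0
n=15: ⌈(16·113)/355⌉ − ⌈(15·113)/355⌉ = ⌈1808/355⌉ − ⌈1695/355⌉ = 6 − 5 = 1
n=16: ⌈(17·113)/355⌉ − ⌈(16·113)/355⌉ = ⌈1921/355⌉ − ⌈1808/355⌉ = 6 − 6 = 0
n=17: ⌈(18·113)/355⌉ − ⌈(17·113)/355⌉ = ⌈2034/355⌉ − ⌈1921/355⌉ = 6 − 6 = 0
n=18: ⌈(19·113)/355⌉ − ⌈(18·113)/355⌉ = ⌈2147/355⌉ − ⌈2034/355⌉ = 7 − 6 = 1
n=19: ⌈(20·113)/355⌉ − ⌈(19·113)/355⌉ = ⌈2260/355⌉ − ⌈2147/355⌉ = 7 − 7 = 0
n=20: ⌈(21·113)/355⌉ − ⌈(20·113)/355⌉ = ⌈2373/355⌉ − ⌈2260/355⌉ = 7 − 7 = 0
n=21: ⌈(22·113)/355⌉ − ⌈(21·113)/355⌉ = ⌈2486/355⌉ − ⌈2373/355⌉ = 8 − 7 = 1
n=22: ⌈(23·113)/355⌉ − ⌈(22·113)/355⌉ = ⌈2599/355⌉ − ⌈2486/355⌉ = 8 − 8 = 0
n=23: ⌈(24·113)/355⌉ − ⌈(23·113)/355⌉ = ⌈2712/355⌉ − ⌈2599/355⌉ = 8 − 8 = 0
n=24: ⌈(25·113)/355⌉ − ⌈(24·113)/355⌉ = ⌈2825/355⌉ − ⌈2712/355⌉ = 8 − 8 = 0
n=25: ⌈(26·113)/355⌉ − ⌈(25·113)/355⌉ = ⌈2938/355⌉ − ⌈2825/355⌉ = 9 − 8 = 1
n=26: ⌈(27·113)/355⌉ − ⌈(26·113)/355⌉ = ⌈3051/355⌉ − ⌈2938/355⌉ = 9 − 9 = 0
n=27: ⌈(28·113)/355⌉ − ⌈(27·113)/355⌉ = ⌈3164/355⌉ − ⌈3051/355⌉ = 9 − 9 = 0
n=28: ⌈(29·113)/355⌉ − ⌈(28·113)/355⌉ = ⌈3277/355⌉ − ⌈3164/355⌉ = 10 − 9 = 1
n=29: ⌈(30·113)/355⌉ − ⌈(29·113)/355⌉ = ⌈3390/355⌉ − ⌈3277/355⌉ = 10 − 10 = 0
n=30: ⌈(31·113)/355⌉ − ⌈(30·113)/355⌉ = ⌈3503/355⌉ − ⌈3390/355⌉ = 10 − 10 = 0
n=31: ⌈(32·113)/355⌉ − ⌈(31·113)/355⌉ = ⌈3616/355⌉ − ⌈3503/355⌉ = 11 − 10 = 1
n=32: ⌈(33·113)/355⌉ − ⌈(32·113)/355⌉ = ⌈3729/355⌉ − ⌈3616/355⌉ = 11 − 11 = 0
n=33: ⌈(34·113)/355⌉ − ⌈(33·113)/355⌉ = ⌈3842/355⌉ − ⌈3729/355⌉ = 11 − 11 = 0
n=34: ⌈(35·113)/355⌉ − ⌈(34·113)/355⌉ = ⌈3955/355⌉ − ⌈3842/355⌉ = 12 − 11 = 1
n=35: ⌈(36·113)/355⌉ − ⌈(35·113)/355⌉ = ⌈4068/355⌉ − ⌈3955/355⌉ = 12 − 12 = 0
n=36: ⌈(37·113)/355⌉ − ⌈(36·113)/355⌉ = ⌈4181/355⌉ − ⌈4068/355⌉ = 12 − 12 = 0
n=37: ⌈(38·113)/355⌉ − ⌈(37·113)/355⌉ = ⌈4294/355⌉ − ⌈4181/355⌉ = 13 − 12 = 1
n=38: ⌈(39·113)/355⌉ − ⌈(38·113)/355⌉ = ⌈4407/355⌉ − ⌈4294/355⌉ = 13 − 13 = 0
n=39: ⌈(40·113)/355⌉ − ⌈(39·113)/355⌉ = ⌈4520/355⌉ − ⌈4407/355⌉ = 13 − 13 = 0
n=40: ⌈(41·113)/355⌉ − ⌈(40·113)/355⌉ = ⌈4633/355⌉ − ⌈4520/355⌉ = 14 − 13 = 1
n=41: ⌈(42·113)/355⌉ − ⌈(41·113)/355⌉ = ⌈4746/355⌉ − ⌈4633/355⌉ = 14 − 14 = 0
n=42: ⌈(43·113)/355⌉ − ⌈(42·113)/355⌉ = ⌈4859/355⌉ − ⌈4746/355⌉ = 14 − 14 = 0
n=43: ⌈(44·113)/355⌉ − ⌈(43·113)/355⌉ = ⌈4972/355⌉ − ⌈4859/355⌉ = 15 − 14 = 1
n=44: ⌈(45·113)/355⌉ − ⌈(44·113)/355⌉ = ⌈5085/355⌉ − ⌈4972/355⌉ = 15 − 15 = 0
n=45: ⌈(46·113)/355⌉ − ⌈(45·113)/355⌉ = ⌈5198/355⌉ − ⌈5085/355⌉ = 15 − 15 = 0
n=46: ⌈(47·113)/355⌉ − ⌈(46·113)/355⌉ = ⌈5311/355⌉ − ⌈5198/355⌉ = 15 − 15 = 0
n=47: ⌈(48·113)/355⌉ − ⌈(47·113)/355⌉ = ⌈5424/355⌉ − ⌈5311/355⌉ = 16 − 15 = 1
n=48: ⌈(49·113)/355⌉ − ⌈(48·113)/355⌉ = ⌈5537/355⌉ − ⌈5424/355⌉ = 16 − 16 = 0
n=49: ⌈(50·113)/355⌉ − ⌈(49·113)/355⌉ = ⌈5650/355⌉ − ⌈5537/355⌉ = 16 − 16 = 0
n=50: ⌈(51·113)/355⌉ − ⌈(50·113)/355⌉ = ⌈5763/355⌉ − ⌈5650/355⌉ = 17 − 16 = 1
n=51: ⌈(52·113)/355⌉ − ⌈(51·113)/355⌉ = ⌈5876/355⌉ − ⌈5763/355⌉ = 17 − 17 = 0
n=52: ⌈(53·113)/355⌉ − ⌈(52·113)/355⌉ = ⌈5989/355⌉ − ⌈5876/355⌉ = 17 − 17 = 0
n=53: ⌈(54·113)/355⌉ − ⌈(53·113)/355⌉ = ⌈6102/355⌉ − ⌈5989/355⌉ = 18 − 17 = 1
n=54: ⌈(55·113)/355⌉ − ⌈(54·113)/355⌉ = ⌈6215/355⌉ − ⌈6102/355⌉ = 18 − 18 = 0
n=55: ⌈(56·113)/355⌉ − ⌈(55·113)/355⌉ = ⌈6328/355⌉ − ⌈6215/355⌉ = 18 − 18 = 0
n=56: ⌈(57·113)/355⌉ − ⌈(56·113)/355⌉ = ⌈6441/355⌉ − ⌈6328/355⌉ = 19 − 18 = 1
n=57: ⌈(58·113)/355⌉ − ⌈(57·113)/355⌉ = ⌈6554/355⌉ − ⌈6441/355⌉ = 19 − 19 = 0
n=58: ⌈(59·113)/355⌉ − ⌈(58·113)/355⌉ = ⌈6667/355⌉ − ⌈6554/355⌉ = 19 − 19 = 0
n=59: ⌈(60·113)/355⌉ − ⌈(59·113)/355⌉ = ⌈6780/355⌉ − ⌈6667/355⌉ = 20 − 19 = 1
n=60: ⌈(61·113)/355⌉ − ⌈(60·113)/355⌉ = ⌈6893/355⌉ − ⌈6780/355⌉ = 20 − 20 = 0
n=61: ⌈(62·113)/355⌉ − ⌈(61·113)/355⌉ = ⌈7006/355⌉ − ⌈6893/355⌉ = 20 − 20 = 0


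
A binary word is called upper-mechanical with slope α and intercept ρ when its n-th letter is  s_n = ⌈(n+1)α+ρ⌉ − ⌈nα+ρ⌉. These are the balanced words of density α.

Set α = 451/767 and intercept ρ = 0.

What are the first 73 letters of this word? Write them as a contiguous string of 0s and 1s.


1101011010110101011010110101101010110101101011010101101011010110101011010

n=0: ⌈(1·451)/767⌉ − ⌈(0·451)/767⌉ = ⌈451/767⌉ − ⌈0/767⌉ = 1 − 0 = 1
n=1: ⌈(2·451)/767⌉ − ⌈(1·451)/767⌉ = ⌈902/767⌉ − ⌈451/767⌉ = 2 − 1 = 1
n=2: ⌈(3·451)/767⌉ − ⌈(2·451)/767⌉ = ⌈1353/767⌉ − ⌈902/767⌉ = 2 − 2 = 0
n=3: ⌈(4·451)/767⌉ − ⌈(3·451)/767⌉ = ⌈1804/767⌉ − ⌈1353/767⌉ = 3 − 2 = 1
n=4: ⌈(5·451)/767⌉ − ⌈(4·451)/767⌉ = ⌈2255/767⌉ − ⌈1804/767⌉ = 3 − 3 = 0
n=5: ⌈(6·451)/767⌉ − ⌈(5·451)/767⌉ = ⌈2706/767⌉ − ⌈2255/767⌉ = 4 − 3 = 1
n=6: ⌈(7·451)/767⌉ − ⌈(6·451)/767⌉ = ⌈3157/767⌉ − ⌈2706/767⌉ = 5 − 4 = 1
n=7: ⌈(8·451)/767⌉ − ⌈(7·451)/767⌉ = ⌈3608/767⌉ − ⌈3157/767⌉ = 5 − 5 = 0
n=8: ⌈(9·451)/767⌉ − ⌈(8·451)/767⌉ = ⌈4059/767⌉ − ⌈3608/767⌉ = 6 − 5 = 1
n=9: ⌈(10·451)/767⌉ − ⌈(9·451)/767⌉ = ⌈4510/767⌉ − ⌈4059/767⌉ = 6 − 6 = 0
n=10: ⌈(11·451)/767⌉ − ⌈(10·451)/767⌉ = ⌈4961/767⌉ − ⌈4510/767⌉ = 7 − 6 = 1
n=11: ⌈(12·451)/767⌉ − ⌈(11·451)/767⌉ = ⌈5412/767⌉ − ⌈4961/767⌉ = 8 − 7 = 1
n=12: ⌈(13·451)/767⌉ − ⌈(12·451)/767⌉ = ⌈5863/767⌉ − ⌈5412/767⌉ = 8 − 8 = 0
n=13: ⌈(14·451)/767⌉ − ⌈(13·451)/767⌉ = ⌈6314/767⌉ − ⌈5863/767⌉ = 9 − 8 = 1
n=14: ⌈(15·451)/767⌉ − ⌈(14·451)/767⌉ = ⌈6765/767⌉ − ⌈6314/767⌉ = 9 − 9 = 0
n=15: ⌈(16·451)/767⌉ − ⌈(15·451)/767⌉ = ⌈7216/767⌉ − ⌈6765/767⌉ = 10 − 9 = 1
n=16: ⌈(17·451)/767⌉ − ⌈(16·451)/767⌉ = ⌈7667/767⌉ − ⌈7216/767⌉ = 10 − 10 = 0
n=17: ⌈(18·451)/767⌉ − ⌈(17·451)/767⌉ = ⌈8118/767⌉ − ⌈7667/767⌉ = 11 − 10 = 1
n=18: ⌈(19·451)/767⌉ − ⌈(18·451)/767⌉ = ⌈8569/767⌉ − ⌈8118/767⌉ = 12 − 11 = 1
n=19: ⌈(20·451)/767⌉ − ⌈(19·451)/767⌉ = ⌈9020/767⌉ − ⌈8569/767⌉ = 12 − 12 = 0
n=20: ⌈(21·451)/767⌉ − ⌈(20·451)/767⌉ = ⌈9471/767⌉ − ⌈9020/767⌉ = 13 − 12 = 1
n=21: ⌈(22·451)/767⌉ − ⌈(21·451)/767⌉ = ⌈9922/767⌉ − ⌈9471/767⌉ = 13 − 13 = 0
n=22: ⌈(23·451)/767⌉ − ⌈(22·451)/767⌉ = ⌈10373/767⌉ − ⌈9922/767⌉ = 14 − 13 = 1
n=23: ⌈(24·451)/767⌉ − ⌈(23·451)/767⌉ = ⌈10824/767⌉ − ⌈10373/767⌉ = 15 − 14 = 1
n=24: ⌈(25·451)/767⌉ − ⌈(24·451)/767⌉ = ⌈11275/767⌉ − ⌈10824/767⌉ = 15 − 15 = 0
n=25: ⌈(26·451)/767⌉ − ⌈(25·451)/767⌉ = ⌈11726/767⌉ − ⌈11275/767⌉ = 16 − 15 = 1
n=26: ⌈(27·451)/767⌉ − ⌈(26·451)/767⌉ = ⌈12177/767⌉ − ⌈11726/767⌉ = 16 − 16 = 0
n=27: ⌈(28·451)/767⌉ − ⌈(27·451)/767⌉ = ⌈12628/767⌉ − ⌈12177/767⌉ = 17 − 16 = 1
n=28: ⌈(29·451)/767⌉ − ⌈(28·451)/767⌉ = ⌈13079/767⌉ − ⌈12628/767⌉ = 18 − 17 = 1
n=29: ⌈(30·451)/767⌉ − ⌈(29·451)/767⌉ = ⌈13530/767⌉ − ⌈13079/767⌉ = 18 − 18 = 0
n=30: ⌈(31·451)/767⌉ − ⌈(30·451)/767⌉ = ⌈13981/767⌉ − ⌈13530/767⌉ = 19 − 18 = 1
n=31: ⌈(32·451)/767⌉ − ⌈(31·451)/767⌉ = ⌈14432/767⌉ − ⌈13981/767⌉ = 19 − 19 = 0
n=32: ⌈(33·451)/767⌉ − ⌈(32·451)/767⌉ = ⌈14883/767⌉ − ⌈14432/767⌉ = 20 − 19 = 1
n=33: ⌈(34·451)/767⌉ − ⌈(33·451)/767⌉ = ⌈15334/767⌉ − ⌈14883/767⌉ = 20 − 20 = 0
n=34: ⌈(35·451)/767⌉ − ⌈(34·451)/767⌉ = ⌈15785/767⌉ − ⌈15334/767⌉ = 21 − 20 = 1
n=35: ⌈(36·451)/767⌉ − ⌈(35·451)/767⌉ = ⌈16236/767⌉ − ⌈15785/767⌉ = 22 − 21 = 1
n=36: ⌈(37·451)/767⌉ − ⌈(36·451)/767⌉ = ⌈16687/767⌉ − ⌈16236/767⌉ = 22 − 22 = 0
n=37: ⌈(38·451)/767⌉ − ⌈(37·451)/767⌉ = ⌈17138/767⌉ − ⌈16687/767⌉ = 23 − 22 = 1
n=38: ⌈(39·451)/767⌉ − ⌈(38·451)/767⌉ = ⌈17589/767⌉ − ⌈17138/767⌉ = 23 − 23 = 0
n=39: ⌈(40·451)/767⌉ − ⌈(39·451)/767⌉ = ⌈18040/767⌉ − ⌈17589/767⌉ = 24 − 23 = 1
n=40: ⌈(41·451)/767⌉ − ⌈(40·451)/767⌉ = ⌈18491/767⌉ − ⌈18040/767⌉ = 25 − 24 = 1
n=41: ⌈(42·451)/767⌉ − ⌈(41·451)/767⌉ = ⌈18942/767⌉ − ⌈18491/767⌉ = 25 − 25 = 0
n=42: ⌈(43·451)/767⌉ − ⌈(42·451)/767⌉ = ⌈19393/767⌉ − ⌈18942/767⌉ = 26 − 25 = 1
n=43: ⌈(44·451)/767⌉ − ⌈(43·451)/767⌉ = ⌈19844/767⌉ − ⌈19393/767⌉ = 26 − 26 = 0
n=44: ⌈(45·451)/767⌉ − ⌈(44·451)/767⌉ = ⌈20295/767⌉ − ⌈19844/767⌉ = 27 − 26 = 1
n=45: ⌈(46·451)/767⌉ − ⌈(45·451)/767⌉ = ⌈20746/767⌉ − ⌈20295/767⌉ = 28 − 27 = 1
n=46: ⌈(47·451)/767⌉ − ⌈(46·451)/767⌉ = ⌈21197/767⌉ − ⌈20746/767⌉ = 28 − 28 = 0
n=47: ⌈(48·451)/767⌉ − ⌈(47·451)/767⌉ = ⌈21648/767⌉ − ⌈21197/767⌉ = 29 − 28 = 1
n=48: ⌈(49·451)/767⌉ − ⌈(48·451)/767⌉ = ⌈22099/767⌉ − ⌈21648/767⌉ = 29 − 29 = 0
n=49: ⌈(50·451)/767⌉ − ⌈(49·451)/767⌉ = ⌈22550/767⌉ − ⌈22099/767⌉ = 30 − 29 = 1
n=50: ⌈(51·451)/767⌉ − ⌈(50·451)/767⌉ = ⌈23001/767⌉ − ⌈22550/767⌉ = 30 − 30 = 0
n=51: ⌈(52·451)/767⌉ − ⌈(51·451)/767⌉ = ⌈23452/767⌉ − ⌈23001/767⌉ = 31 − 30 = 1
n=52: ⌈(53·451)/767⌉ − ⌈(52·451)/767⌉ = ⌈23903/767⌉ − ⌈23452/767⌉ = 32 − 31 = 1
n=53: ⌈(54·451)/767⌉ − ⌈(53·451)/767⌉ = ⌈24354/767⌉ − ⌈23903/767⌉ = 32 − 32 = 0
n=54: ⌈(55·451)/767⌉ − ⌈(54·451)/767⌉ = ⌈24805/767⌉ − ⌈24354/767⌉ = 33 − 32 = 1
n=55: ⌈(56·451)/767⌉ − ⌈(55·451)/767⌉ = ⌈25256/767⌉ − ⌈24805/767⌉ = 33 − 33 = 0
n=56: ⌈(57·451)/767⌉ − ⌈(56·451)/767⌉ = ⌈25707/767⌉ − ⌈25256/767⌉ = 34 − 33 = 1
n=57: ⌈(58·451)/767⌉ − ⌈(57·451)/767⌉ = ⌈26158/767⌉ − ⌈25707/767⌉ = 35 − 34 = 1
n=58: ⌈(59·451)/767⌉ − ⌈(58·451)/767⌉ = ⌈26609/767⌉ − ⌈26158/767⌉ = 35 − 35 = 0
n=59: ⌈(60·451)/767⌉ − ⌈(59·451)/767⌉ = ⌈27060/767⌉ − ⌈26609/767⌉ = 36 − 35 = 1
n=60: ⌈(61·451)/767⌉ − ⌈(60·451)/767⌉ = ⌈27511/767⌉ − ⌈27060/767⌉ = 36 − 36 = 0
n=61: ⌈(62·451)/767⌉ − ⌈(61·451)/767⌉ = ⌈27962/767⌉ − ⌈27511/767⌉ = 37 − 36 = 1
n=62: ⌈(63·451)/767⌉ − ⌈(62·451)/767⌉ = ⌈28413/767⌉ − ⌈27962/767⌉ = 38 − 37 = 1
n=63: ⌈(64·451)/767⌉ − ⌈(63·451)/767⌉ = ⌈28864/767⌉ − ⌈28413/767⌉ = 38 − 38 = 0
n=64: ⌈(65·451)/767⌉ − ⌈(64·451)/767⌉ = ⌈29315/767⌉ − ⌈28864/767⌉ = 39 − 38 = 1
n=65: ⌈(66·451)/767⌉ − ⌈(65·451)/767⌉ = ⌈29766/767⌉ − ⌈29315/767⌉ = 39 − 39 = 0
n=66: ⌈(67·451)/767⌉ − ⌈(66·451)/767⌉ = ⌈30217/767⌉ − ⌈29766/767⌉ = 40 − 39 = 1
n=67: ⌈(68·451)/767⌉ − ⌈(67·451)/767⌉ = ⌈30668/767⌉ − ⌈30217/767⌉ = 40 − 40 = 0
n=68: ⌈(69·451)/767⌉ − ⌈(68·451)/767⌉ = ⌈31119/767⌉ − ⌈30668/767⌉ = 41 − 40 = 1
n=69: ⌈(70·451)/767⌉ − ⌈(69·451)/767⌉ = ⌈31570/767⌉ − ⌈31119/767⌉ = 42 − 41 = 1
n=70: ⌈(71·451)/767⌉ − ⌈(70·451)/767⌉ = ⌈32021/767⌉ − ⌈31570/767⌉ = 42 − 42 = 0
n=71: ⌈(72·451)/767⌉ − ⌈(71·451)/767⌉ = ⌈32472/767⌉ − ⌈32021/767⌉ = 43 − 42 = 1
n=72: ⌈(73·451)/767⌉ − ⌈(72·451)/767⌉ = ⌈32923/767⌉ − ⌈32472/767⌉ = 43 − 43 = 0


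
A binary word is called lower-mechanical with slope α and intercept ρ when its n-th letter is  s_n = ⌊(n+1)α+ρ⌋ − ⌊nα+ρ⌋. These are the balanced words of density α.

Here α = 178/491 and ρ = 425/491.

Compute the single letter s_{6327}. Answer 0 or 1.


(n+1)α + ρ = (6328·178 + 425) / 491 = 1126809/491
nα + ρ     = (6327·178 + 425) / 491 = 1126631/491
⌊1126809/491⌋ = 2294,  ⌊1126631/491⌋ = 2294
s_{6327} = 2294 − 2294 = 0

0


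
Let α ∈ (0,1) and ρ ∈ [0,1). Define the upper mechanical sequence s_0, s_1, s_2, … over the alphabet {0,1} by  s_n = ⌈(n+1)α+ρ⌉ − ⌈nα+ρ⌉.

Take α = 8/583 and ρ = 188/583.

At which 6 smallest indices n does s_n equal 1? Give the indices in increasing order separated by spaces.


n=0: ⌈196/583⌉−⌈188/583⌉ = 1−1 = 0
n=1: ⌈204/583⌉−⌈196/583⌉ = 1−1 = 0
  …
n=49: ⌈588/583⌉−⌈580/583⌉ = 2−1 = 1  ← one
n=50: ⌈596/583⌉−⌈588/583⌉ = 2−2 = 0
n=51: ⌈604/583⌉−⌈596/583⌉ = 2−2 = 0
  …
n=122: ⌈1172/583⌉−⌈1164/583⌉ = 3−2 = 1  ← one
n=123: ⌈1180/583⌉−⌈1172/583⌉ = 3−3 = 0
n=124: ⌈1188/583⌉−⌈1180/583⌉ = 3−3 = 0
  …
n=195: ⌈1756/583⌉−⌈1748/583⌉ = 4−3 = 1  ← one
n=196: ⌈1764/583⌉−⌈1756/583⌉ = 4−4 = 0
n=197: ⌈1772/583⌉−⌈1764/583⌉ = 4−4 = 0
  …
n=268: ⌈2340/583⌉−⌈2332/583⌉ = 5−4 = 1  ← one
n=269: ⌈2348/583⌉−⌈2340/583⌉ = 5−5 = 0
n=270: ⌈2356/583⌉−⌈2348/583⌉ = 5−5 = 0
  …
n=340: ⌈2916/583⌉−⌈2908/583⌉ = 6−5 = 1  ← one
n=341: ⌈2924/583⌉−⌈2916/583⌉ = 6−6 = 0
n=342: ⌈2932/583⌉−⌈2924/583⌉ = 6−6 = 0
  …
n=413: ⌈3500/583⌉−⌈3492/583⌉ = 7−6 = 1  ← one
positions of the first 6 ones: 49 122 195 268 340 413

49 122 195 268 340 413


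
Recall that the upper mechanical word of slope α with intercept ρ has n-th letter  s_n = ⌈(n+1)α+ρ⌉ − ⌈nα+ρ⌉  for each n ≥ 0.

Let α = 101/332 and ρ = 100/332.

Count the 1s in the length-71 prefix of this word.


21

#1s = Σ_{n=0}^{70} s_n = Σ_{n=0}^{70} (⌈(n+1)α+ρ⌉ − ⌈nα+ρ⌉)
the sum telescopes: every ⌈nα+ρ⌉ with 0 < n < 71 appears once with + and once with −, leaving ⌈71α+ρ⌉ − ⌈0·α+ρ⌉
71α + ρ = (71·101 + 100) / 332 = 7271/332
ρ = 100/332
⌈7271/332⌉ = 22,  ⌈100/332⌉ = 1
#1s = 22 − 1 = 21


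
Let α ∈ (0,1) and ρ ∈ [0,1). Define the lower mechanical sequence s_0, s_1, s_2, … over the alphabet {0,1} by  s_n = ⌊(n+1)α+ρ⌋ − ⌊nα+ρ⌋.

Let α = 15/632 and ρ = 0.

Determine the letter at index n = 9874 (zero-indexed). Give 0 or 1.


0

(n+1)α + ρ = (9875·15) / 632 = 148125/632
nα + ρ     = (9874·15) / 632 = 148110/632
⌊148125/632⌋ = 234,  ⌊148110/632⌋ = 234
s_{9874} = 234 − 234 = 0


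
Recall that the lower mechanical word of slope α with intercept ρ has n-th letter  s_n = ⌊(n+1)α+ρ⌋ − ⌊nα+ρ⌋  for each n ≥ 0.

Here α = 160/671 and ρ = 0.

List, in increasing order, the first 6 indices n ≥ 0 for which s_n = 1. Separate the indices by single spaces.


4 8 12 16 20 25

n=0: ⌊160/671⌋−⌊0/671⌋ = 0−0 = 0
n=1: ⌊320/671⌋−⌊160/671⌋ = 0−0 = 0
n=2: ⌊480/671⌋−⌊320/671⌋ = 0−0 = 0
n=3: ⌊640/671⌋−⌊480/671⌋ = 0−0 = 0
n=4: ⌊800/671⌋−⌊640/671⌋ = 1−0 = 1  ← one
n=5: ⌊960/671⌋−⌊800/671⌋ = 1−1 = 0
n=6: ⌊1120/671⌋−⌊960/671⌋ = 1−1 = 0
n=7: ⌊1280/671⌋−⌊1120/671⌋ = 1−1 = 0
n=8: ⌊1440/671⌋−⌊1280/671⌋ = 2−1 = 1  ← one
n=9: ⌊1600/671⌋−⌊1440/671⌋ = 2−2 = 0
n=10: ⌊1760/671⌋−⌊1600/671⌋ = 2−2 = 0
n=11: ⌊1920/671⌋−⌊1760/671⌋ = 2−2 = 0
n=12: ⌊2080/671⌋−⌊1920/671⌋ = 3−2 = 1  ← one
n=13: ⌊2240/671⌋−⌊2080/671⌋ = 3−3 = 0
n=14: ⌊2400/671⌋−⌊2240/671⌋ = 3−3 = 0
n=15: ⌊2560/671⌋−⌊2400/671⌋ = 3−3 = 0
n=16: ⌊2720/671⌋−⌊2560/671⌋ = 4−3 = 1  ← one
n=17: ⌊2880/671⌋−⌊2720/671⌋ = 4−4 = 0
n=18: ⌊3040/671⌋−⌊2880/671⌋ = 4−4 = 0
n=19: ⌊3200/671⌋−⌊3040/671⌋ = 4−4 = 0
n=20: ⌊3360/671⌋−⌊3200/671⌋ = 5−4 = 1  ← one
n=21: ⌊3520/671⌋−⌊3360/671⌋ = 5−5 = 0
n=22: ⌊3680/671⌋−⌊3520/671⌋ = 5−5 = 0
n=23: ⌊3840/671⌋−⌊3680/671⌋ = 5−5 = 0
n=24: ⌊4000/671⌋−⌊3840/671⌋ = 5−5 = 0
n=25: ⌊4160/671⌋−⌊4000/671⌋ = 6−5 = 1  ← one
positions of the first 6 ones: 4 8 12 16 20 25


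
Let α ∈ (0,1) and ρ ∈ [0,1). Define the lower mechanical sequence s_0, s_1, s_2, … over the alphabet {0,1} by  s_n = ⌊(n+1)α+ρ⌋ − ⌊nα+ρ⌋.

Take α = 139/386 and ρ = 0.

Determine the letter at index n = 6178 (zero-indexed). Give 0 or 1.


(n+1)α + ρ = (6179·139) / 386 = 858881/386
nα + ρ     = (6178·139) / 386 = 858742/386
⌊858881/386⌋ = 2225,  ⌊858742/386⌋ = 2224
s_{6178} = 2225 − 2224 = 1

1


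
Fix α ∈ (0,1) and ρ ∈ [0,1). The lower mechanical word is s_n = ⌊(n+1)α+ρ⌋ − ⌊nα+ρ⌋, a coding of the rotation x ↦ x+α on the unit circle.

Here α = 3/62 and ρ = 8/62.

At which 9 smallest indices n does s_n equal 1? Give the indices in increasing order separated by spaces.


17 38 59 79 100 121 141 162 183

n=0: ⌊11/62⌋−⌊8/62⌋ = 0−0 = 0
n=1: ⌊14/62⌋−⌊11/62⌋ = 0−0 = 0
  …
n=17: ⌊62/62⌋−⌊59/62⌋ = 1−0 = 1  ← one
n=18: ⌊65/62⌋−⌊62/62⌋ = 1−1 = 0
n=19: ⌊68/62⌋−⌊65/62⌋ = 1−1 = 0
  …
n=38: ⌊125/62⌋−⌊122/62⌋ = 2−1 = 1  ← one
n=39: ⌊128/62⌋−⌊125/62⌋ = 2−2 = 0
n=40: ⌊131/62⌋−⌊128/62⌋ = 2−2 = 0
  …
n=59: ⌊188/62⌋−⌊185/62⌋ = 3−2 = 1  ← one
n=60: ⌊191/62⌋−⌊188/62⌋ = 3−3 = 0
n=61: ⌊194/62⌋−⌊191/62⌋ = 3−3 = 0
  …
n=79: ⌊248/62⌋−⌊245/62⌋ = 4−3 = 1  ← one
n=80: ⌊251/62⌋−⌊248/62⌋ = 4−4 = 0
n=81: ⌊254/62⌋−⌊251/62⌋ = 4−4 = 0
  …
n=100: ⌊311/62⌋−⌊308/62⌋ = 5−4 = 1  ← one
n=101: ⌊314/62⌋−⌊311/62⌋ = 5−5 = 0
n=102: ⌊317/62⌋−⌊314/62⌋ = 5−5 = 0
  …
n=121: ⌊374/62⌋−⌊371/62⌋ = 6−5 = 1  ← one
n=122: ⌊377/62⌋−⌊374/62⌋ = 6−6 = 0
n=123: ⌊380/62⌋−⌊377/62⌋ = 6−6 = 0
  …
n=141: ⌊434/62⌋−⌊431/62⌋ = 7−6 = 1  ← one
n=142: ⌊437/62⌋−⌊434/62⌋ = 7−7 = 0
n=143: ⌊440/62⌋−⌊437/62⌋ = 7−7 = 0
  …
n=162: ⌊497/62⌋−⌊494/62⌋ = 8−7 = 1  ← one
n=163: ⌊500/62⌋−⌊497/62⌋ = 8−8 = 0
n=164: ⌊503/62⌋−⌊500/62⌋ = 8−8 = 0
  …
n=183: ⌊560/62⌋−⌊557/62⌋ = 9−8 = 1  ← one
positions of the first 9 ones: 17 38 59 79 100 121 141 162 183
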